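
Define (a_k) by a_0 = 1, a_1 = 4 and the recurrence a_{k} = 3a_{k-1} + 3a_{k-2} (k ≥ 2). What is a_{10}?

641520

The ordinary generating function has denominator 1 - 3y - 3y^2.
Iterating the recurrence: a_0,…,a_{10} = 1, 4, 15, 57, 216, 819, 3105, 11772, 44631, 169209, 641520.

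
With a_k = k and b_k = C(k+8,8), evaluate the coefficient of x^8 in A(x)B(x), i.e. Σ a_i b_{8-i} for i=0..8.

19448

Write out a_i and b_{8-i} for i = 0,…,8 and sum the products.
Σ = 0·12870 + 1·6435 + 2·3003 + 3·1287 + 4·495 + 5·165 + 6·45 + 7·9 + 8·1 = 19448.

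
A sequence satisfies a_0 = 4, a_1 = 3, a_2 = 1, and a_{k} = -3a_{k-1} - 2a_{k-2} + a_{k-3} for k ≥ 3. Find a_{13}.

1858

The ordinary generating function has denominator 1 + 3q + 2q^2 - q^3.
Iterating the recurrence: a_0,…,a_{13} = 4, 3, 1, -5, 16, -37, 74, -132, 211, -295, 331, -192, -381, 1858.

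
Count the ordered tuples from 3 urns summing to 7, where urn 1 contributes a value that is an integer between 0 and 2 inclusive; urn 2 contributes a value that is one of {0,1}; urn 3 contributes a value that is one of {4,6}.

The generating function for the choices is (1 + t + t²)·(1 + t)·(t⁴ + t⁶); the count is [t⁷].
(1 + t + t²) has coefficients 1,1,1 for degrees 0…2.
(1 + t) has coefficients 1,1,0,0,0,0,0,0 for degrees 0…7.
Finally multiplying by (t⁴ + t⁶), the product of all factors after the first has coefficients 0,0,0,0,1,1,1,1 for degrees 0…7.
[t⁷] = 1·1 + 1·1 + 1·1 = 3.

3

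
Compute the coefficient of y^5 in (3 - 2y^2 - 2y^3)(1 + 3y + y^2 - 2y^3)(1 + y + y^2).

-20

(3 - 2y^2 - 2y^3) has coefficients 3,0,-2,-2 for degrees 0…3.
(1 + 3y + y^2 - 2y^3) has coefficients 1,3,1,-2,0,0 for degrees 0…5.
Finally multiplying by (1 + y + y^2), the product of all factors after the first has coefficients 1,4,5,2,-1,-2 for degrees 0…5.
[y^5] = 3·(-2) − 2·2 − 2·5 = -20.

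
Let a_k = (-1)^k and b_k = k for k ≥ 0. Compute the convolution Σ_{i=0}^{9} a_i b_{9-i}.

5

This is [x^9] in the product of the two ordinary generating functions.
Σ = 1·9 − 1·8 + 1·7 − 1·6 + 1·5 − 1·4 + 1·3 − 1·2 + 1·1 − 1·0 = 5.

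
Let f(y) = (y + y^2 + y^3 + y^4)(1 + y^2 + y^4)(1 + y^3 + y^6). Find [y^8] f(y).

4

(y + y^2 + y^3 + y^4) has coefficients 0,1,1,1,1 for degrees 0…4.
(1 + y^2 + y^4) has coefficients 1,0,1,0,1,0,0,0,0 for degrees 0…8.
Finally multiplying by (1 + y^3 + y^6), the product of all factors after the first has coefficients 1,0,1,1,1,1,1,1,1 for degrees 0…8.
[y^8] = 1·1 + 1·1 + 1·1 + 1·1 = 4.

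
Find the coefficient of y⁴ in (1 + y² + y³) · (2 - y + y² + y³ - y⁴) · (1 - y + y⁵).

-3

(1 + y² + y³) has coefficients 1,0,1,1 for degrees 0…3.
(2 - y + y² + y³ - y⁴) has coefficients 2,-1,1,1,-1 for degrees 0…4.
Finally multiplying by (1 - y + y⁵), the product of all factors after the first has coefficients 2,-3,2,0,-2 for degrees 0…4.
[y⁴] = 1·(-2) + 1·2 + 1·(-3) = -3.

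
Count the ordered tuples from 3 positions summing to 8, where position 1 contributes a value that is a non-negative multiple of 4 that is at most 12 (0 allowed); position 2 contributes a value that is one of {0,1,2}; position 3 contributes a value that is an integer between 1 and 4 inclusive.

3

The generating function for the choices is (1 + y^4 + y^8 + y^12)·(1 + y + y^2)·(y + y^2 + y^3 + y^4); the count is [y^8].
(1 + y^4 + y^8 + y^12) has coefficients 1,0,0,0,1,0,0,0,1 for degrees 0…8.
(1 + y + y^2) has coefficients 1,1,1,0,0,0,0,0,0 for degrees 0…8.
Finally multiplying by (y + y^2 + y^3 + y^4), the product of all factors after the first has coefficients 0,1,2,3,3,2,1,0,0 for degrees 0…8.
[y^8] = 1·0 + 1·3 + 1·0 = 3.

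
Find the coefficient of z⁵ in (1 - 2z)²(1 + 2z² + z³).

(1 - 2z)² has coefficients 1,-4,4 for degrees 0…2.
(1 + 2z² + z³) has coefficients 1,0,2,1,0,0 for degrees 0…5.
[z⁵] = 1·0 − 4·0 + 4·1 = 4.

4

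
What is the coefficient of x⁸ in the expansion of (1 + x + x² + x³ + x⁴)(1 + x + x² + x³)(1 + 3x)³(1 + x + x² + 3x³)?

1281

(1 + x + x² + x³ + x⁴) has coefficients 1,1,1,1,1 for degrees 0…4.
(1 + x + x² + x³) has coefficients 1,1,1,1,0,0,0,0,0 for degrees 0…8.
Multiplying by (1 + 3x)³ gives running coefficients 1,10,37,64,63,54,27,0,0 for degrees 0…8.
Finally multiplying by (1 + x + x² + 3x³), the product of all factors after the first has coefficients 1,11,48,114,194,292,336,270,189 for degrees 0…8.
[x⁸] = 1·189 + 1·270 + 1·336 + 1·292 + 1·194 = 1281.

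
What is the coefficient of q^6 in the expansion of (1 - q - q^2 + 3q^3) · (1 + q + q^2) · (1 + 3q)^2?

36

(1 - q - q^2 + 3q^3) has coefficients 1,-1,-1,3 for degrees 0…3.
(1 + q + q^2) has coefficients 1,1,1,0,0,0,0 for degrees 0…6.
Finally multiplying by (1 + 3q)^2, the product of all factors after the first has coefficients 1,7,16,15,9,0,0 for degrees 0…6.
[q^6] = 1·0 − 1·0 − 1·9 + 3·15 = 36.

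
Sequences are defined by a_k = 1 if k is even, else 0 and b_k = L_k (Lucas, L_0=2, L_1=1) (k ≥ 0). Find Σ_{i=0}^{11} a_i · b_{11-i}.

320

This is [x^11] in the product of the two ordinary generating functions.
Σ = 1·199 + 0·123 + 1·76 + 0·47 + 1·29 + 0·18 + 1·11 + 0·7 + 1·4 + 0·3 + 1·1 + 0·2 = 320.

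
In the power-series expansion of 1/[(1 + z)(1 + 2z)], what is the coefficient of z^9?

Partial fractions give a closed form: a_n = (-1)·(-1)^n + (2)·(-2)^n.
At n = 9: a_9 = -1023.

-1023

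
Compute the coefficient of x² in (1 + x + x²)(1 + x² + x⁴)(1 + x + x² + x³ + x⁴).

4

(1 + x + x²) has coefficients 1,1,1 for degrees 0…2.
(1 + x² + x⁴) has coefficients 1,0,1 for degrees 0…2.
Finally multiplying by (1 + x + x² + x³ + x⁴), the product of all factors after the first has coefficients 1,1,2 for degrees 0…2.
[x²] = 1·2 + 1·1 + 1·1 = 4.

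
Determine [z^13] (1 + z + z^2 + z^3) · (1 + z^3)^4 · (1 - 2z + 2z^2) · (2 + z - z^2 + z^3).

-17

(1 + z + z^2 + z^3) has coefficients 1,1,1,1 for degrees 0…3.
(1 + z^3)^4 has coefficients 1,0,0,4,0,0,6,0,0,4,0,0,1,0 for degrees 0…13.
Multiplying by (1 - 2z + 2z^2) gives running coefficients 1,-2,2,4,-8,8,6,-12,12,4,-8,8,1,-2 for degrees 0…13.
Finally multiplying by (2 + z - z^2 + z^3), the product of all factors after the first has coefficients 2,-3,1,13,-16,6,32,-34,14,38,-36,16,22,-19 for degrees 0…13.
[z^13] = 1·(-19) + 1·22 + 1·16 + 1·(-36) = -17.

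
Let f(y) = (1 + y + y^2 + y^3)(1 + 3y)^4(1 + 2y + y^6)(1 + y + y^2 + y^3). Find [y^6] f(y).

2343

(1 + y + y^2 + y^3) has coefficients 1,1,1,1 for degrees 0…3.
(1 + 3y)^4 has coefficients 1,12,54,108,81,0,0 for degrees 0…6.
Multiplying by (1 + 2y + y^6) gives running coefficients 1,14,78,216,297,162,1 for degrees 0…6.
Finally multiplying by (1 + y + y^2 + y^3), the product of all factors after the first has coefficients 1,15,93,309,605,753,676 for degrees 0…6.
[y^6] = 1·676 + 1·753 + 1·605 + 1·309 = 2343.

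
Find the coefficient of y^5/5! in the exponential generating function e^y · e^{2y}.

243

The EGF product rule gives c_5 = Σ_{k_1+k_2=5} C(5; k_1,k_2) · ∏ g_i(k_i), where e^y gives (1)^k; e^{2y} gives (2)^k.
g_1(k) for k = 0…5: 1, 1, 1, 1, 1, 1.
g_2(k) for k = 0…5: 1, 2, 4, 8, 16, 32.
c_5 = Σ_k C(5,k)·g_1(k)·g_2(5−k) = 1·1·32 + 5·1·16 + 10·1·8 + 10·1·4 + 5·1·2 + 1·1·1 = 32 + 80 + 80 + 40 + 10 + 1 = 243.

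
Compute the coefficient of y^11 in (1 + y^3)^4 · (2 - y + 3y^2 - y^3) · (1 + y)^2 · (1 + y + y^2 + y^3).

(1 + y^3)^4 has coefficients 1,0,0,4,0,0,6,0,0,4,0,0 for degrees 0…11.
(2 - y + 3y^2 - y^3) has coefficients 2,-1,3,-1,0,0,0,0,0,0,0,0 for degrees 0…11.
Multiplying by (1 + y)^2 gives running coefficients 2,3,3,4,1,-1,0,0,0,0,0,0 for degrees 0…11.
Finally multiplying by (1 + y + y^2 + y^3), the product of all factors after the first has coefficients 2,5,8,12,11,7,4,0,-1,0,0,0 for degrees 0…11.
[y^11] = 1·0 + 4·(-1) + 6·7 + 4·8 = 70.

70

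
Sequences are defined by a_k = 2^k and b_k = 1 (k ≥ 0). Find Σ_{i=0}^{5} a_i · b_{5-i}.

63

The convolution is the x^5 coefficient of A(x)B(x).
Σ = 1·1 + 2·1 + 4·1 + 8·1 + 16·1 + 32·1 = 63.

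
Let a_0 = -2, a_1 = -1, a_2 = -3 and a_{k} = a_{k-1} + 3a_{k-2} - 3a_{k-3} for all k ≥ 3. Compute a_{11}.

The ordinary generating function has denominator 1 - q - 3q^2 + 3q^3.
Iterating the recurrence: a_0,…,a_{11} = -2, -1, -3, 0, -6, 3, -15, 12, -42, 39, -123, 120.

120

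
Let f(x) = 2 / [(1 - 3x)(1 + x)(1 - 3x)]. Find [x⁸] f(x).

91034

The denominator gives the recurrence a_n = 5a_(n−1) − 3a_(n−2) − 9a_(n−3) for n ≥ 3; the numerator fixes a_0 = 2, a_1 = 10, a_2 = 44.
Iterating: 2, 10, 44, 172, 638, 2278, 7928, 27064, 91034, so a_8 = 91034.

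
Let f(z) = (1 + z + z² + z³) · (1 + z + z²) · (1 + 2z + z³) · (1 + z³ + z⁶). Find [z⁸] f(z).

(1 + z + z² + z³) has coefficients 1,1,1,1 for degrees 0…3.
(1 + z + z²) has coefficients 1,1,1,0,0,0,0,0,0 for degrees 0…8.
Multiplying by (1 + 2z + z³) gives running coefficients 1,3,3,3,1,1,0,0,0 for degrees 0…8.
Finally multiplying by (1 + z³ + z⁶), the product of all factors after the first has coefficients 1,3,3,4,4,4,4,4,4 for degrees 0…8.
[z⁸] = 1·4 + 1·4 + 1·4 + 1·4 = 16.

16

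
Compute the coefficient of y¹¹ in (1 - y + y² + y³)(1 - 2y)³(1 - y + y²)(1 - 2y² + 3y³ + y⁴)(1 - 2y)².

-440

(1 - y + y² + y³) has coefficients 1,-1,1,1 for degrees 0…3.
(1 - 2y)³ has coefficients 1,-6,12,-8,0,0,0,0,0,0,0,0 for degrees 0…11.
Multiplying by (1 - y + y²) gives running coefficients 1,-7,19,-26,20,-8,0,0,0,0,0,0 for degrees 0…11.
Multiplying by (1 - 2y² + 3y³ + y⁴) gives running coefficients 1,-7,17,-9,-38,94,-99,50,-4,-8,0,0 for degrees 0…11.
Finally multiplying by (1 - 2y)², the product of all factors after the first has coefficients 1,-11,49,-105,66,210,-627,822,-600,208,16,-32 for degrees 0…11.
[y¹¹] = 1·(-32) − 1·16 + 1·208 + 1·(-600) = -440.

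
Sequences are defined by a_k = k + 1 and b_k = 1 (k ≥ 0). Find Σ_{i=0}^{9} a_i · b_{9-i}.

This is [x^9] in the product of the two ordinary generating functions.
Σ = 1·1 + 2·1 + 3·1 + 4·1 + 5·1 + 6·1 + 7·1 + 8·1 + 9·1 + 10·1 = 55.

55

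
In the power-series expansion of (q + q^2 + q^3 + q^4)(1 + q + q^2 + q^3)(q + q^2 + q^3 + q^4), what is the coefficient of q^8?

(q + q^2 + q^3 + q^4) has coefficients 0,1,1,1,1 for degrees 0…4.
(1 + q + q^2 + q^3) has coefficients 1,1,1,1,0,0,0,0,0 for degrees 0…8.
Finally multiplying by (q + q^2 + q^3 + q^4), the product of all factors after the first has coefficients 0,1,2,3,4,3,2,1,0 for degrees 0…8.
[q^8] = 1·1 + 1·2 + 1·3 + 1·4 = 10.

10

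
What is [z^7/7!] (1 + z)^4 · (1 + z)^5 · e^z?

The EGF product rule gives c_7 = Σ_{k_1+k_2+k_3=7} C(7; k_1,k_2,k_3) · ∏ g_i(k_i), where (1+z)^4 gives the falling factorial (4)_k; (1+z)^5 gives the falling factorial (5)_k; e^z gives (1)^k.
g_1(k) for k = 0…7: 1, 4, 12, 24, 24, 0, 0, 0.
g_2(k) for k = 0…7: 1, 5, 20, 60, 120, 120, 0, 0.
g_3(k) for k = 0…7: 1, 1, 1, 1, 1, 1, 1, 1.
First combine the last two factors: h(k) = Σ_j C(k,j)·g_2(j)·g_3(k−j) for k = 0…7: 1, 6, 31, 136, 501, 1546, 4051, 9276.
c_7 = Σ_k C(7,k)·g_1(k)·h(7−k) = 1·1·9276 + 7·4·4051 + 21·12·1546 + 35·24·501 + 35·24·136 = 9276 + 113428 + 389592 + 420840 + 114240 = 1047376.

1047376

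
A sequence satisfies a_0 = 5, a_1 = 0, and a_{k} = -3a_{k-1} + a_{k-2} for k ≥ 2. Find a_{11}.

-214185

The ordinary generating function has denominator 1 + 3q - q^2.
Iterating the recurrence: a_0,…,a_{11} = 5, 0, 5, -15, 50, -165, 545, -1800, 5945, -19635, 64850, -214185.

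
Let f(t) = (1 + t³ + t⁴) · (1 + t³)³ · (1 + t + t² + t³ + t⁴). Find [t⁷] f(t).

14

(1 + t³ + t⁴) has coefficients 1,0,0,1,1 for degrees 0…4.
(1 + t³)³ has coefficients 1,0,0,3,0,0,3,0 for degrees 0…7.
Finally multiplying by (1 + t + t² + t³ + t⁴), the product of all factors after the first has coefficients 1,1,1,4,4,3,6,6 for degrees 0…7.
[t⁷] = 1·6 + 1·4 + 1·4 = 14.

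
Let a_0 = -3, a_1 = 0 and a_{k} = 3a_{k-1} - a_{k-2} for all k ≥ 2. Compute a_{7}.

432

The ordinary generating function has denominator 1 - 3q + q^2.
Iterating the recurrence: a_0,…,a_{7} = -3, 0, 3, 9, 24, 63, 165, 432.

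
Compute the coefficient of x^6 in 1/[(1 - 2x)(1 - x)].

127

Partial fractions give a closed form: a_n = (2)·2^n + (-1)·1^n.
At n = 6: a_6 = 127.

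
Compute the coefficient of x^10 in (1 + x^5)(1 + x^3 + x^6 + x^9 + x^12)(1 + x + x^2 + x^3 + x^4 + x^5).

(1 + x^5) has coefficients 1,0,0,0,0,1 for degrees 0…5.
(1 + x^3 + x^6 + x^9 + x^12) has coefficients 1,0,0,1,0,0,1,0,0,1,0 for degrees 0…10.
Finally multiplying by (1 + x + x^2 + x^3 + x^4 + x^5), the product of all factors after the first has coefficients 1,1,1,2,2,2,2,2,2,2,2 for degrees 0…10.
[x^10] = 1·2 + 1·2 = 4.

4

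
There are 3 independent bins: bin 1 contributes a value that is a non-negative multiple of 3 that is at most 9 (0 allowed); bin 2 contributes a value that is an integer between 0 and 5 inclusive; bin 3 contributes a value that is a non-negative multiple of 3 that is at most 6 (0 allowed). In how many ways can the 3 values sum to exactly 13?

The generating function for the choices is (1 + t^3 + t^6 + t^9)·(1 + t + t^2 + t^3 + t^4 + t^5)·(1 + t^3 + t^6); the count is [t^13].
(1 + t^3 + t^6 + t^9) has coefficients 1,0,0,1,0,0,1,0,0,1 for degrees 0…9.
(1 + t + t^2 + t^3 + t^4 + t^5) has coefficients 1,1,1,1,1,1,0,0,0,0,0,0,0,0 for degrees 0…13.
Finally multiplying by (1 + t^3 + t^6), the product of all factors after the first has coefficients 1,1,1,2,2,2,2,2,2,1,1,1,0,0 for degrees 0…13.
[t^13] = 1·0 + 1·1 + 1·2 + 1·2 = 5.

5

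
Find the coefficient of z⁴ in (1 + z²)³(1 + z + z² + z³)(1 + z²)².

(1 + z²)³ has coefficients 1,0,3,0,3 for degrees 0…4.
(1 + z + z² + z³) has coefficients 1,1,1,1,0 for degrees 0…4.
Finally multiplying by (1 + z²)², the product of all factors after the first has coefficients 1,1,3,3,3 for degrees 0…4.
[z⁴] = 1·3 + 3·3 + 3·1 = 15.

15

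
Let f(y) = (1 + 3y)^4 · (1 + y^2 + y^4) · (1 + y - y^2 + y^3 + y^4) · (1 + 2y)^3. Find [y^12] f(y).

4983

(1 + 3y)^4 has coefficients 1,12,54,108,81 for degrees 0…4.
(1 + y^2 + y^4) has coefficients 1,0,1,0,1,0,0,0,0,0,0,0,0 for degrees 0…12.
Multiplying by (1 + y - y^2 + y^3 + y^4) gives running coefficients 1,1,0,2,1,2,0,1,1,0,0,0,0 for degrees 0…12.
Finally multiplying by (1 + 2y)^3, the product of all factors after the first has coefficients 1,7,18,22,21,32,40,33,23,18,20,8,0 for degrees 0…12.
[y^12] = 1·0 + 12·8 + 54·20 + 108·18 + 81·23 = 4983.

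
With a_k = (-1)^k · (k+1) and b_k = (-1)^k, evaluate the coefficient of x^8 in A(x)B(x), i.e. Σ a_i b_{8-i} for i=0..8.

45

This is [x^8] in the product of the two ordinary generating functions.
Σ = 1·1 − 2·(-1) + 3·1 − 4·(-1) + 5·1 − 6·(-1) + 7·1 − 8·(-1) + 9·1 = 45.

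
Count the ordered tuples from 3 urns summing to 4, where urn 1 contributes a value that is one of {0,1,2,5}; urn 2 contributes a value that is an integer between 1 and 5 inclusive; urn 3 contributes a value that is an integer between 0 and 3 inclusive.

The generating function for the choices is (1 + q + q^2 + q^5)·(q + q^2 + q^3 + q^4 + q^5)·(1 + q + q^2 + q^3); the count is [q^4].
(1 + q + q^2 + q^5) has coefficients 1,1,1,0,0 for degrees 0…4.
(q + q^2 + q^3 + q^4 + q^5) has coefficients 0,1,1,1,1 for degrees 0…4.
Finally multiplying by (1 + q + q^2 + q^3), the product of all factors after the first has coefficients 0,1,2,3,4 for degrees 0…4.
[q^4] = 1·4 + 1·3 + 1·2 = 9.

9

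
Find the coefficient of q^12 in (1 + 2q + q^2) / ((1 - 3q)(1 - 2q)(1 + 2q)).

The denominator gives the recurrence a_n = 3a_(n−1) + 4a_(n−2) − 12a_(n−3) for n ≥ 3; the numerator fixes a_0 = 1, a_1 = 5, a_2 = 20.
Iterating: 1, 5, 20, 68, 224, 704, 2192, 6704, 20432, 61808, 186704, 562160, 1691600, so a_12 = 1691600.

1691600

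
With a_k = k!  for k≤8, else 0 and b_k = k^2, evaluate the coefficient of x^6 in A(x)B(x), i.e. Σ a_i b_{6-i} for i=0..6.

363

The convolution is the x^6 coefficient of A(x)B(x).
Σ = 1·36 + 1·25 + 2·16 + 6·9 + 24·4 + 120·1 + 720·0 = 363.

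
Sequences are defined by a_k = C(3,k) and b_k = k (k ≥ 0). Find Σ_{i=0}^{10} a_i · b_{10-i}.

68

Write out a_i and b_{10-i} for i = 0,…,10 and sum the products.
Σ = 1·10 + 3·9 + 3·8 + 1·7 + 0·6 + 0·5 + 0·4 + 0·3 + 0·2 + 0·1 + 0·0 = 68.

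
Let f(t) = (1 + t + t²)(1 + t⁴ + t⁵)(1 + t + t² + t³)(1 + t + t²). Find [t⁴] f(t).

9

(1 + t + t²) has coefficients 1,1,1 for degrees 0…2.
(1 + t⁴ + t⁵) has coefficients 1,0,0,0,1 for degrees 0…4.
Multiplying by (1 + t + t² + t³) gives running coefficients 1,1,1,1,1 for degrees 0…4.
Finally multiplying by (1 + t + t²), the product of all factors after the first has coefficients 1,2,3,3,3 for degrees 0…4.
[t⁴] = 1·3 + 1·3 + 1·3 = 9.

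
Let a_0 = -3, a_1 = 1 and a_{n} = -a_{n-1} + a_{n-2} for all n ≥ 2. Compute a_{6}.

-23

The ordinary generating function has denominator 1 + z - z^2.
Iterating the recurrence: a_0,…,a_{6} = -3, 1, -4, 5, -9, 14, -23.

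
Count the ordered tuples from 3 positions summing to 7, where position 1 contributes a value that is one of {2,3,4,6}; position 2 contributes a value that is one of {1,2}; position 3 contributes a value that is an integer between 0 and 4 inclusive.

7

The generating function for the choices is (y^2 + y^3 + y^4 + y^6)·(y + y^2)·(1 + y + y^2 + y^3 + y^4); the count is [y^7].
(y^2 + y^3 + y^4 + y^6) has coefficients 0,0,1,1,1,0,1 for degrees 0…6.
(y + y^2) has coefficients 0,1,1,0,0,0,0,0 for degrees 0…7.
Finally multiplying by (1 + y + y^2 + y^3 + y^4), the product of all factors after the first has coefficients 0,1,2,2,2,2,1,0 for degrees 0…7.
[y^7] = 1·2 + 1·2 + 1·2 + 1·1 = 7.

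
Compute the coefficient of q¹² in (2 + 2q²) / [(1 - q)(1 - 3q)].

The denominator gives the recurrence a_n = 4a_(n−1) − 3a_(n−2) for n ≥ 3; the numerator fixes a_0 = 2, a_1 = 8, a_2 = 28.
Iterating: 2, 8, 28, 88, 268, 808, 2428, 7288, 21868, 65608, 196828, 590488, 1771468, so a_12 = 1771468.

1771468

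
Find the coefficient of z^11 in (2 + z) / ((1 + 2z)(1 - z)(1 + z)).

Partial fractions give a closed form: a_n = (2)·(-2)^n + (1/2)·1^n + (-1/2)·(-1)^n.
At n = 11: a_11 = -4095.

-4095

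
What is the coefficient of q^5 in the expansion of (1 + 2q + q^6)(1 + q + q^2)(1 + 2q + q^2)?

(1 + 2q + q^6) has coefficients 1,2,0,0,0,0 for degrees 0…5.
(1 + q + q^2) has coefficients 1,1,1,0,0,0 for degrees 0…5.
Finally multiplying by (1 + 2q + q^2), the product of all factors after the first has coefficients 1,3,4,3,1,0 for degrees 0…5.
[q^5] = 1·0 + 2·1 = 2.

2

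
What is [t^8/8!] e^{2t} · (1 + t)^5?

The EGF product rule gives c_8 = Σ_{k_1+k_2=8} C(8; k_1,k_2) · ∏ g_i(k_i), where e^{2t} gives (2)^k; (1+t)^5 gives the falling factorial (5)_k.
g_1(k) for k = 0…8: 1, 2, 4, 8, 16, 32, 64, 128, 256.
g_2(k) for k = 0…8: 1, 5, 20, 60, 120, 120, 0, 0, 0.
c_8 = Σ_k C(8,k)·g_1(k)·g_2(8−k) = 56·8·120 + 70·16·120 + 56·32·60 + 28·64·20 + 8·128·5 + 1·256·1 = 53760 + 134400 + 107520 + 35840 + 5120 + 256 = 336896.

336896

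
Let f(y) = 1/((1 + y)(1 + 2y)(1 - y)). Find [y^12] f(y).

5461

The denominator gives the recurrence a_n = −2a_(n−1) + a_(n−2) + 2a_(n−3) for n ≥ 3; the numerator fixes a_0 = 1, a_1 = -2, a_2 = 5.
Iterating: 1, -2, 5, -10, 21, -42, 85, -170, 341, -682, 1365, -2730, 5461, so a_12 = 5461.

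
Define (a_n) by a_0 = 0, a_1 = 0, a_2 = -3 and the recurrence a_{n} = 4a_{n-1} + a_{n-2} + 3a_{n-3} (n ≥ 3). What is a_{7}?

-4326

The ordinary generating function has denominator 1 - 4x - x^2 - 3x^3.
Iterating the recurrence: a_0,…,a_{7} = 0, 0, -3, -12, -51, -225, -987, -4326.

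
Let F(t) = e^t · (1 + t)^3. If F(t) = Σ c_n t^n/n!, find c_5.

The EGF product rule gives c_5 = Σ_{k_1+k_2=5} C(5; k_1,k_2) · ∏ g_i(k_i), where e^t gives (1)^k; (1+t)^3 gives the falling factorial (3)_k.
g_1(k) for k = 0…5: 1, 1, 1, 1, 1, 1.
g_2(k) for k = 0…5: 1, 3, 6, 6, 0, 0.
c_5 = Σ_k C(5,k)·g_1(k)·g_2(5−k) = 10·1·6 + 10·1·6 + 5·1·3 + 1·1·1 = 60 + 60 + 15 + 1 = 136.

136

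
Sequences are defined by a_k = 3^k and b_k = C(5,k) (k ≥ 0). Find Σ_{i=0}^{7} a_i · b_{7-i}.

9216

Write out a_i and b_{7-i} for i = 0,…,7 and sum the products.
Σ = 1·0 + 3·0 + 9·1 + 27·5 + 81·10 + 243·10 + 729·5 + 2187·1 = 9216.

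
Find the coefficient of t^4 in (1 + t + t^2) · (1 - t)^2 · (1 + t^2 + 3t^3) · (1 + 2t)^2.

(1 + t + t^2) has coefficients 1,1,1 for degrees 0…2.
(1 - t)^2 has coefficients 1,-2,1,0,0 for degrees 0…4.
Multiplying by (1 + t^2 + 3t^3) gives running coefficients 1,-2,2,1,-5 for degrees 0…4.
Finally multiplying by (1 + 2t)^2, the product of all factors after the first has coefficients 1,2,-2,1,7 for degrees 0…4.
[t^4] = 1·7 + 1·1 + 1·(-2) = 6.

6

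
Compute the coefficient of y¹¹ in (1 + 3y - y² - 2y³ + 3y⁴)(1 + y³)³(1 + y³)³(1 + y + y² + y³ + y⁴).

(1 + 3y - y² - 2y³ + 3y⁴) has coefficients 1,3,-1,-2,3 for degrees 0…4.
(1 + y³)³ has coefficients 1,0,0,3,0,0,3,0,0,1,0,0 for degrees 0…11.
Multiplying by (1 + y³)³ gives running coefficients 1,0,0,6,0,0,15,0,0,20,0,0 for degrees 0…11.
Finally multiplying by (1 + y + y² + y³ + y⁴), the product of all factors after the first has coefficients 1,1,1,7,7,6,21,21,15,35,35,20 for degrees 0…11.
[y¹¹] = 1·20 + 3·35 − 1·35 − 2·15 + 3·21 = 123.

123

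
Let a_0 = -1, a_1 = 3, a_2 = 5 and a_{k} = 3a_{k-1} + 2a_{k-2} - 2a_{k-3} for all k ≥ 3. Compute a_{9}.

The ordinary generating function has denominator 1 - 3z - 2z^2 + 2z^3.
Iterating the recurrence: a_0,…,a_{9} = -1, 3, 5, 23, 73, 255, 865, 2959, 10097, 34479.

34479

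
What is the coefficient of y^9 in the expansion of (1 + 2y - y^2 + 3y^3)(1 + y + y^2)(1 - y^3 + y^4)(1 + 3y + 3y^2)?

(1 + 2y - y^2 + 3y^3) has coefficients 1,2,-1,3 for degrees 0…3.
(1 + y + y^2) has coefficients 1,1,1,0,0,0,0,0,0,0 for degrees 0…9.
Multiplying by (1 - y^3 + y^4) gives running coefficients 1,1,1,-1,0,0,1,0,0,0 for degrees 0…9.
Finally multiplying by (1 + 3y + 3y^2), the product of all factors after the first has coefficients 1,4,7,5,0,-3,1,3,3,0 for degrees 0…9.
[y^9] = 1·0 + 2·3 − 1·3 + 3·1 = 6.

6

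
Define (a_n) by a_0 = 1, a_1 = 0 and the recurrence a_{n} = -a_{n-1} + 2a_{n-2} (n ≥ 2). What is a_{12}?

1366

The ordinary generating function has denominator 1 + y - 2y^2.
Iterating the recurrence: a_0,…,a_{12} = 1, 0, 2, -2, 6, -10, 22, -42, 86, -170, 342, -682, 1366.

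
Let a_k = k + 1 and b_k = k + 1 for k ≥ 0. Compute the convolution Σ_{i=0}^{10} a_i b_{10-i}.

The convolution is the t^10 coefficient of A(t)B(t).
Σ = 1·11 + 2·10 + 3·9 + 4·8 + 5·7 + 6·6 + 7·5 + 8·4 + 9·3 + 10·2 + 11·1 = 286.

286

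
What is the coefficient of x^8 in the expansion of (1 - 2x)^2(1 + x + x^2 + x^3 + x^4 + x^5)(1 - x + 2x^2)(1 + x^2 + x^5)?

-9

(1 - 2x)^2 has coefficients 1,-4,4 for degrees 0…2.
(1 + x + x^2 + x^3 + x^4 + x^5) has coefficients 1,1,1,1,1,1,0,0,0 for degrees 0…8.
Multiplying by (1 - x + 2x^2) gives running coefficients 1,0,2,2,2,2,1,2,0 for degrees 0…8.
Finally multiplying by (1 + x^2 + x^5), the product of all factors after the first has coefficients 1,0,3,2,4,5,3,6,3 for degrees 0…8.
[x^8] = 1·3 − 4·6 + 4·3 = -9.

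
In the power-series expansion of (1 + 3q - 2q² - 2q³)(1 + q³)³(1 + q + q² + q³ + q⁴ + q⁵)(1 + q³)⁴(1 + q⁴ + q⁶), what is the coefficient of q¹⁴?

180

(1 + 3q - 2q² - 2q³) has coefficients 1,3,-2,-2 for degrees 0…3.
(1 + q³)³ has coefficients 1,0,0,3,0,0,3,0,0,1,0,0,0,0,0 for degrees 0…14.
Multiplying by (1 + q + q² + q³ + q⁴ + q⁵) gives running coefficients 1,1,1,4,4,4,6,6,6,4,4,4,1,1,1 for degrees 0…14.
Multiplying by (1 + q³)⁴ gives running coefficients 1,1,1,8,8,8,28,28,28,56,56,56,70,70,70 for degrees 0…14.
Finally multiplying by (1 + q⁴ + q⁶), the product of all factors after the first has coefficients 1,1,1,8,9,9,30,37,37,72,92,92,126,154,154 for degrees 0…14.
[q¹⁴] = 1·154 + 3·154 − 2·126 − 2·92 = 180.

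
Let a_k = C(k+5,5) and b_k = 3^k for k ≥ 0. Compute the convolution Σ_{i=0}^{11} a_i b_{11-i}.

2014032

Write out a_i and b_{11-i} for i = 0,…,11 and sum the products.
Σ = 1·177147 + 6·59049 + 21·19683 + 56·6561 + 126·2187 + 252·729 + 462·243 + 792·81 + 1287·27 + 2002·9 + 3003·3 + 4368·1 = 2014032.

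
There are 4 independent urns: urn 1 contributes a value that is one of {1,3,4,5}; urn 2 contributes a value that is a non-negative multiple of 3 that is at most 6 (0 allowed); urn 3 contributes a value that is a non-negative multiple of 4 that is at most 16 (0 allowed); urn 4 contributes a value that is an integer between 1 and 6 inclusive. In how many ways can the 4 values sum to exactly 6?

The generating function for the choices is (x + x^3 + x^4 + x^5)·(1 + x^3 + x^6)·(1 + x^4 + x^8 + x^12 + x^16)·(x + x^2 + x^3 + x^4 + x^5 + x^6); the count is [x^6].
(x + x^3 + x^4 + x^5) has coefficients 0,1,0,1,1,1 for degrees 0…5.
(1 + x^3 + x^6) has coefficients 1,0,0,1,0,0,1 for degrees 0…6.
Multiplying by (1 + x^4 + x^8 + x^12 + x^16) gives running coefficients 1,0,0,1,1,0,1 for degrees 0…6.
Finally multiplying by (x + x^2 + x^3 + x^4 + x^5 + x^6), the product of all factors after the first has coefficients 0,1,1,1,2,3,3 for degrees 0…6.
[x^6] = 1·3 + 1·1 + 1·1 + 1·1 = 6.

6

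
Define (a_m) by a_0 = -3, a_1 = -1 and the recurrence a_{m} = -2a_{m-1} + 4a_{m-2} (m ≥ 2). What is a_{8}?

-7296

The ordinary generating function has denominator 1 + 2y - 4y^2.
Iterating the recurrence: a_0,…,a_{8} = -3, -1, -10, 16, -72, 208, -704, 2240, -7296.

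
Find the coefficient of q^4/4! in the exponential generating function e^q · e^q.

16

The EGF product rule gives c_4 = Σ_{k_1+k_2=4} C(4; k_1,k_2) · ∏ g_i(k_i), where e^q gives (1)^k; e^q gives (1)^k.
g_1(k) for k = 0…4: 1, 1, 1, 1, 1.
g_2(k) for k = 0…4: 1, 1, 1, 1, 1.
c_4 = Σ_k C(4,k)·g_1(k)·g_2(4−k) = 1·1·1 + 4·1·1 + 6·1·1 + 4·1·1 + 1·1·1 = 1 + 4 + 6 + 4 + 1 = 16.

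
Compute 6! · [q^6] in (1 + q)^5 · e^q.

4051

The EGF product rule gives c_6 = Σ_{k_1+k_2=6} C(6; k_1,k_2) · ∏ g_i(k_i), where (1+q)^5 gives the falling factorial (5)_k; e^q gives (1)^k.
g_1(k) for k = 0…6: 1, 5, 20, 60, 120, 120, 0.
g_2(k) for k = 0…6: 1, 1, 1, 1, 1, 1, 1.
c_6 = Σ_k C(6,k)·g_1(k)·g_2(6−k) = 1·1·1 + 6·5·1 + 15·20·1 + 20·60·1 + 15·120·1 + 6·120·1 = 1 + 30 + 300 + 1200 + 1800 + 720 = 4051.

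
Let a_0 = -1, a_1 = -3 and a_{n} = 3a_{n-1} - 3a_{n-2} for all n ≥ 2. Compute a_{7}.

The ordinary generating function has denominator 1 - 3y + 3y^2.
Iterating the recurrence: a_0,…,a_{7} = -1, -3, -6, -9, -9, 0, 27, 81.

81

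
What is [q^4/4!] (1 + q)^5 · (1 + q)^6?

The EGF product rule gives c_4 = Σ_{k_1+k_2=4} C(4; k_1,k_2) · ∏ g_i(k_i), where (1+q)^5 gives the falling factorial (5)_k; (1+q)^6 gives the falling factorial (6)_k.
g_1(k) for k = 0…4: 1, 5, 20, 60, 120.
g_2(k) for k = 0…4: 1, 6, 30, 120, 360.
c_4 = Σ_k C(4,k)·g_1(k)·g_2(4−k) = 1·1·360 + 4·5·120 + 6·20·30 + 4·60·6 + 1·120·1 = 360 + 2400 + 3600 + 1440 + 120 = 7920.

7920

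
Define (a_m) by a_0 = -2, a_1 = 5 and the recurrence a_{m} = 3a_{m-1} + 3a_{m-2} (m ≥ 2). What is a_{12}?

The ordinary generating function has denominator 1 - 3y - 3y^2.
Iterating the recurrence: a_0,…,a_{12} = -2, 5, 9, 42, 153, 585, 2214, 8397, 31833, 120690, 457569, 1734777, 6577038.

6577038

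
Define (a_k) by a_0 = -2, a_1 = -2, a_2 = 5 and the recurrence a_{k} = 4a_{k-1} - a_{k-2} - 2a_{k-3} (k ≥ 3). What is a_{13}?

The ordinary generating function has denominator 1 - 4y + y^2 + 2y^3.
Iterating the recurrence: a_0,…,a_{13} = -2, -2, 5, 26, 103, 376, 1349, 4814, 17155, 61108, 217649, 775178, 2760847, 9832912.

9832912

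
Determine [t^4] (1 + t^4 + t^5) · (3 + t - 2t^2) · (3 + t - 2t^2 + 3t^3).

(1 + t^4 + t^5) has coefficients 1,0,0,0,1 for degrees 0…4.
(3 + t - 2t^2) has coefficients 3,1,-2,0,0 for degrees 0…4.
Finally multiplying by (3 + t - 2t^2 + 3t^3), the product of all factors after the first has coefficients 9,6,-11,5,7 for degrees 0…4.
[t^4] = 1·7 + 1·9 = 16.

16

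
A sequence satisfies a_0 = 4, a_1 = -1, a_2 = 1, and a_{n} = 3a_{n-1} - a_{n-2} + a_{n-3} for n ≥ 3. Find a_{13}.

The ordinary generating function has denominator 1 - 3q + q^2 - q^3.
Iterating the recurrence: a_0,…,a_{13} = 4, -1, 1, 8, 22, 59, 163, 452, 1252, 3467, 9601, 26588, 73630, 203903.

203903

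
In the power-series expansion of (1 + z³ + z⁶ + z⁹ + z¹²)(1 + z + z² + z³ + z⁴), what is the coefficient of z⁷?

(1 + z³ + z⁶ + z⁹ + z¹²) has coefficients 1,0,0,1,0,0,1,0 for degrees 0…7.
(1 + z + z² + z³ + z⁴) has coefficients 1,1,1,1,1,0,0,0 for degrees 0…7.
[z⁷] = 1·0 + 1·1 + 1·1 = 2.

2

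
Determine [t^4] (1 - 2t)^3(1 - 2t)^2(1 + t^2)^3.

203

(1 - 2t)^3 has coefficients 1,-6,12,-8 for degrees 0…3.
(1 - 2t)^2 has coefficients 1,-4,4,0,0 for degrees 0…4.
Finally multiplying by (1 + t^2)^3, the product of all factors after the first has coefficients 1,-4,7,-12,15 for degrees 0…4.
[t^4] = 1·15 − 6·(-12) + 12·7 − 8·(-4) = 203.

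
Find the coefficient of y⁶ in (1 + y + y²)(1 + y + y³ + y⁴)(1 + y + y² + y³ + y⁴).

(1 + y + y²) has coefficients 1,1,1 for degrees 0…2.
(1 + y + y³ + y⁴) has coefficients 1,1,0,1,1,0,0 for degrees 0…6.
Finally multiplying by (1 + y + y² + y³ + y⁴), the product of all factors after the first has coefficients 1,2,2,3,4,3,2 for degrees 0…6.
[y⁶] = 1·2 + 1·3 + 1·4 = 9.

9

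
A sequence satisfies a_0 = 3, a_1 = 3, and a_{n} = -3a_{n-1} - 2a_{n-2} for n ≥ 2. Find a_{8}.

-1527

The ordinary generating function has denominator 1 + 3z + 2z^2.
Iterating the recurrence: a_0,…,a_{8} = 3, 3, -15, 39, -87, 183, -375, 759, -1527.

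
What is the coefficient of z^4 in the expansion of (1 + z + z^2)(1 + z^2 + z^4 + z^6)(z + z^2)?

3

(1 + z + z^2) has coefficients 1,1,1 for degrees 0…2.
(1 + z^2 + z^4 + z^6) has coefficients 1,0,1,0,1 for degrees 0…4.
Finally multiplying by (z + z^2), the product of all factors after the first has coefficients 0,1,1,1,1 for degrees 0…4.
[z^4] = 1·1 + 1·1 + 1·1 = 3.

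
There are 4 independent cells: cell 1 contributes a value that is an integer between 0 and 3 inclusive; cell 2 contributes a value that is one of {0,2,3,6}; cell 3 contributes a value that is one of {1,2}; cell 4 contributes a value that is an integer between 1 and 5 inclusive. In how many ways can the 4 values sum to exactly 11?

The generating function for the choices is (1 + t + t^2 + t^3)·(1 + t^2 + t^3 + t^6)·(t + t^2)·(t + t^2 + t^3 + t^4 + t^5); the count is [t^11].
(1 + t + t^2 + t^3) has coefficients 1,1,1,1 for degrees 0…3.
(1 + t^2 + t^3 + t^6) has coefficients 1,0,1,1,0,0,1,0,0,0,0,0 for degrees 0…11.
Multiplying by (t + t^2) gives running coefficients 0,1,1,1,2,1,0,1,1,0,0,0 for degrees 0…11.
Finally multiplying by (t + t^2 + t^3 + t^4 + t^5), the product of all factors after the first has coefficients 0,0,1,2,3,5,6,5,5,5,3,2 for degrees 0…11.
[t^11] = 1·2 + 1·3 + 1·5 + 1·5 = 15.

15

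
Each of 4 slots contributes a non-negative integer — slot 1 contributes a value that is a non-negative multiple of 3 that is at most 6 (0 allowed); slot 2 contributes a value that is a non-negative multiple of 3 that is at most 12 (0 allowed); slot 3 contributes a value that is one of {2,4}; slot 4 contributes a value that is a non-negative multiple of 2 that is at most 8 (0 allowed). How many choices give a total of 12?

The generating function for the choices is (1 + y^3 + y^6)·(1 + y^3 + y^6 + y^9 + y^12)·(y^2 + y^4)·(1 + y^2 + y^4 + y^6 + y^8); the count is [y^12].
(1 + y^3 + y^6) has coefficients 1,0,0,1,0,0,1 for degrees 0…6.
(1 + y^3 + y^6 + y^9 + y^12) has coefficients 1,0,0,1,0,0,1,0,0,1,0,0,1 for degrees 0…12.
Multiplying by (y^2 + y^4) gives running coefficients 0,0,1,0,1,1,0,1,1,0,1,1,0 for degrees 0…12.
Finally multiplying by (1 + y^2 + y^4 + y^6 + y^8), the product of all factors after the first has coefficients 0,0,1,0,2,1,2,2,3,2,4,3,3 for degrees 0…12.
[y^12] = 1·3 + 1·2 + 1·2 = 7.

7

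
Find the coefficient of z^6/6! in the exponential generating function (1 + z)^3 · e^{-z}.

-47

The EGF product rule gives c_6 = Σ_{k_1+k_2=6} C(6; k_1,k_2) · ∏ g_i(k_i), where (1+z)^3 gives the falling factorial (3)_k; e^{-z} gives (-1)^k.
g_1(k) for k = 0…6: 1, 3, 6, 6, 0, 0, 0.
g_2(k) for k = 0…6: 1, -1, 1, -1, 1, -1, 1.
c_6 = Σ_k C(6,k)·g_1(k)·g_2(6−k) = 1·1·1 + 6·3·(-1) + 15·6·1 + 20·6·(-1) = 1 − 18 + 90 − 120 = -47.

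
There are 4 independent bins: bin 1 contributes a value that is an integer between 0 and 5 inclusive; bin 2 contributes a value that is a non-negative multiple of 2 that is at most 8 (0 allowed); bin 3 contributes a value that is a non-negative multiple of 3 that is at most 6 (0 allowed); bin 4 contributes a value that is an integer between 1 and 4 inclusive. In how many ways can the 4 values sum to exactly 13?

31

The generating function for the choices is (1 + t + t^2 + t^3 + t^4 + t^5)·(1 + t^2 + t^4 + t^6 + t^8)·(1 + t^3 + t^6)·(t + t^2 + t^3 + t^4); the count is [t^13].
(1 + t + t^2 + t^3 + t^4 + t^5) has coefficients 1,1,1,1,1,1 for degrees 0…5.
(1 + t^2 + t^4 + t^6 + t^8) has coefficients 1,0,1,0,1,0,1,0,1,0,0,0,0,0 for degrees 0…13.
Multiplying by (1 + t^3 + t^6) gives running coefficients 1,0,1,1,1,1,2,1,2,1,1,1,1,0 for degrees 0…13.
Finally multiplying by (t + t^2 + t^3 + t^4), the product of all factors after the first has coefficients 0,1,1,2,3,3,4,5,5,6,6,5,5,4 for degrees 0…13.
[t^13] = 1·4 + 1·5 + 1·5 + 1·6 + 1·6 + 1·5 = 31.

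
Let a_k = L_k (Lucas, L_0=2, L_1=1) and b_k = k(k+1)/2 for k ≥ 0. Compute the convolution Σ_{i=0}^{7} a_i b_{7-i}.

This is [x^7] in the product of the two ordinary generating functions.
Σ = 2·28 + 1·21 + 3·15 + 4·10 + 7·6 + 11·3 + 18·1 + 29·0 = 255.

255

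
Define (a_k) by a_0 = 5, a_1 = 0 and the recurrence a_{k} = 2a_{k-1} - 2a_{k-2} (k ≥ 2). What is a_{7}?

80

The ordinary generating function has denominator 1 - 2y + 2y^2.
Iterating the recurrence: a_0,…,a_{7} = 5, 0, -10, -20, -20, 0, 40, 80.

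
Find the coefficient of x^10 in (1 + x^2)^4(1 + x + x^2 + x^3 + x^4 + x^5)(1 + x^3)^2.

(1 + x^2)^4 has coefficients 1,0,4,0,6,0,4,0,1 for degrees 0…8.
(1 + x + x^2 + x^3 + x^4 + x^5) has coefficients 1,1,1,1,1,1,0,0,0,0,0 for degrees 0…10.
Finally multiplying by (1 + x^3)^2, the product of all factors after the first has coefficients 1,1,1,3,3,3,3,3,3,1,1 for degrees 0…10.
[x^10] = 1·1 + 4·3 + 6·3 + 4·3 + 1·1 = 44.

44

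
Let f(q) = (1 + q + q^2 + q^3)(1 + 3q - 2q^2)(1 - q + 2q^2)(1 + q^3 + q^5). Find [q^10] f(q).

-3

(1 + q + q^2 + q^3) has coefficients 1,1,1,1 for degrees 0…3.
(1 + 3q - 2q^2) has coefficients 1,3,-2,0,0,0,0,0,0,0,0 for degrees 0…10.
Multiplying by (1 - q + 2q^2) gives running coefficients 1,2,-3,8,-4,0,0,0,0,0,0 for degrees 0…10.
Finally multiplying by (1 + q^3 + q^5), the product of all factors after the first has coefficients 1,2,-3,9,-2,-2,10,-7,8,-4,0 for degrees 0…10.
[q^10] = 1·0 + 1·(-4) + 1·8 + 1·(-7) = -3.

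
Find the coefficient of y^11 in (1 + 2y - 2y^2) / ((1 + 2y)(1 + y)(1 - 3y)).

115964

Partial fractions give a closed form: a_n = (-2/5)·(-2)^n + (3/4)·(-1)^n + (13/20)·3^n.
At n = 11: a_11 = 115964.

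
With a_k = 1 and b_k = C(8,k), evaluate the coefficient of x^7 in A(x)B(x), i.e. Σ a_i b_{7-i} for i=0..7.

255

The convolution is the t^7 coefficient of A(t)B(t).
Σ = 1·8 + 1·28 + 1·56 + 1·70 + 1·56 + 1·28 + 1·8 + 1·1 = 255.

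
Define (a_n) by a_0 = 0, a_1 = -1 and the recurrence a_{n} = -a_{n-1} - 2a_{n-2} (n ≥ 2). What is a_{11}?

The ordinary generating function has denominator 1 + y + 2y^2.
Iterating the recurrence: a_0,…,a_{11} = 0, -1, 1, 1, -3, 1, 5, -7, -3, 17, -11, -23.

-23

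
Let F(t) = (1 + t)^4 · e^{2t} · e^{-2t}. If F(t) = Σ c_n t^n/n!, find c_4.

The EGF product rule gives c_4 = Σ_{k_1+k_2+k_3=4} C(4; k_1,k_2,k_3) · ∏ g_i(k_i), where (1+t)^4 gives the falling factorial (4)_k; e^{2t} gives (2)^k; e^{-2t} gives (-2)^k.
g_1(k) for k = 0…4: 1, 4, 12, 24, 24.
g_2(k) for k = 0…4: 1, 2, 4, 8, 16.
g_3(k) for k = 0…4: 1, -2, 4, -8, 16.
First combine the last two factors: h(k) = Σ_j C(k,j)·g_2(j)·g_3(k−j) for k = 0…4: 1, 0, 0, 0, 0.
c_4 = Σ_k C(4,k)·g_1(k)·h(4−k) = 1·24·1 = 24.

24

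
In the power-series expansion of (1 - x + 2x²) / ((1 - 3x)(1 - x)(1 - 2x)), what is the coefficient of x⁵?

845

Partial fractions give a closed form: a_n = (4)·3^n + (1)·1^n + (-4)·2^n.
At n = 5: a_5 = 845.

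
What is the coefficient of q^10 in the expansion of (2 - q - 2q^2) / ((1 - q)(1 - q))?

The denominator gives the recurrence a_n = 2a_(n−1) − a_(n−2) for n ≥ 3; the numerator fixes a_0 = 2, a_1 = 3, a_2 = 2.
Iterating: 2, 3, 2, 1, 0, -1, -2, -3, -4, -5, -6, so a_10 = -6.

-6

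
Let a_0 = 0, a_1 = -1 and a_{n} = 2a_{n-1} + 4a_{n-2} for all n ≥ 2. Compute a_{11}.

The ordinary generating function has denominator 1 - 2t - 4t^2.
Iterating the recurrence: a_0,…,a_{11} = 0, -1, -2, -8, -24, -80, -256, -832, -2688, -8704, -28160, -91136.

-91136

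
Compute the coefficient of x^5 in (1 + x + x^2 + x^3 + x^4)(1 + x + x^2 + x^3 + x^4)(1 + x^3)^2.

10

(1 + x + x^2 + x^3 + x^4) has coefficients 1,1,1,1,1 for degrees 0…4.
(1 + x + x^2 + x^3 + x^4) has coefficients 1,1,1,1,1,0 for degrees 0…5.
Finally multiplying by (1 + x^3)^2, the product of all factors after the first has coefficients 1,1,1,3,3,2 for degrees 0…5.
[x^5] = 1·2 + 1·3 + 1·3 + 1·1 + 1·1 = 10.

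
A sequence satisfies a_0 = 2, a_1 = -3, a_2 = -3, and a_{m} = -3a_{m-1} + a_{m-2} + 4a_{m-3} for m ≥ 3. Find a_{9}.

12454

The ordinary generating function has denominator 1 + 3t - t^2 - 4t^3.
Iterating the recurrence: a_0,…,a_{9} = 2, -3, -3, 14, -57, 173, -520, 1505, -4343, 12454.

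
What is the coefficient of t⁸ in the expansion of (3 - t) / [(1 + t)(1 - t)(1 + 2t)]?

Partial fractions give a closed form: a_n = (-2)·(-1)^n + (1/3)·1^n + (14/3)·(-2)^n.
At n = 8: a_8 = 1193.

1193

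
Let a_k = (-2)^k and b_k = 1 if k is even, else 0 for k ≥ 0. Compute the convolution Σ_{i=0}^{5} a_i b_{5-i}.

This is [x^5] in the product of the two ordinary generating functions.
Σ = 1·0 − 2·1 + 4·0 − 8·1 + 16·0 − 32·1 = -42.

-42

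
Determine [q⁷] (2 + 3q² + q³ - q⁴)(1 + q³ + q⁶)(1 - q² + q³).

(2 + 3q² + q³ - q⁴) has coefficients 2,0,3,1,-1 for degrees 0…4.
(1 + q³ + q⁶) has coefficients 1,0,0,1,0,0,1,0 for degrees 0…7.
Finally multiplying by (1 - q² + q³), the product of all factors after the first has coefficients 1,0,-1,2,0,-1,2,0 for degrees 0…7.
[q⁷] = 2·0 + 3·(-1) + 1·0 − 1·2 = -5.

-5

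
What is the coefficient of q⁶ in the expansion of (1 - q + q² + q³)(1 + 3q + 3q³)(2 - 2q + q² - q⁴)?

(1 - q + q² + q³) has coefficients 1,-1,1,1 for degrees 0…3.
(1 + 3q + 3q³) has coefficients 1,3,0,3,0,0,0 for degrees 0…6.
Finally multiplying by (2 - 2q + q² - q⁴), the product of all factors after the first has coefficients 2,4,-5,9,-7,0,0 for degrees 0…6.
[q⁶] = 1·0 − 1·0 + 1·(-7) + 1·9 = 2.

2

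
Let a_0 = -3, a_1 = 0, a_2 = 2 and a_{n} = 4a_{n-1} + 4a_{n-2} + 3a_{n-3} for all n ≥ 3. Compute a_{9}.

The ordinary generating function has denominator 1 - 4y - 4y^2 - 3y^3.
Iterating the recurrence: a_0,…,a_{9} = -3, 0, 2, -1, 4, 18, 85, 424, 2090, 10311.

10311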